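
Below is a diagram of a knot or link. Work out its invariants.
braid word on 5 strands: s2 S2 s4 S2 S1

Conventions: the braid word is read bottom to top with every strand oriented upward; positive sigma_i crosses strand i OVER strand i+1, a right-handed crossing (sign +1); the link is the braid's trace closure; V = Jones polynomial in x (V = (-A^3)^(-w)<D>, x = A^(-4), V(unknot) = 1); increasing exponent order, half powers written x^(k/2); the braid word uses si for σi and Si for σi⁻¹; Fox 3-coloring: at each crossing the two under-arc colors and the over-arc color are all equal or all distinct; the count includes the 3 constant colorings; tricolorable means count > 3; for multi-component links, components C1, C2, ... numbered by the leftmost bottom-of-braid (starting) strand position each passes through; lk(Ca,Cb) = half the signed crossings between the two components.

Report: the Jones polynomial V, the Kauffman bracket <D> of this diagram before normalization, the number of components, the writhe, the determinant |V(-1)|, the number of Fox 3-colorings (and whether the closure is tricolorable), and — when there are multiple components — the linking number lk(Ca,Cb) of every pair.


V = -x^(-1/2) - x^(1/2)
<D> = A^-5 + A^-1 (w = -1)
2 components over 5 crossings, w = -1
lk(C1,C2): 0
9 Fox colorings among 3^5, |V(-1)| = 0: tricolorable
why: the 1 component pair carries total linking 0


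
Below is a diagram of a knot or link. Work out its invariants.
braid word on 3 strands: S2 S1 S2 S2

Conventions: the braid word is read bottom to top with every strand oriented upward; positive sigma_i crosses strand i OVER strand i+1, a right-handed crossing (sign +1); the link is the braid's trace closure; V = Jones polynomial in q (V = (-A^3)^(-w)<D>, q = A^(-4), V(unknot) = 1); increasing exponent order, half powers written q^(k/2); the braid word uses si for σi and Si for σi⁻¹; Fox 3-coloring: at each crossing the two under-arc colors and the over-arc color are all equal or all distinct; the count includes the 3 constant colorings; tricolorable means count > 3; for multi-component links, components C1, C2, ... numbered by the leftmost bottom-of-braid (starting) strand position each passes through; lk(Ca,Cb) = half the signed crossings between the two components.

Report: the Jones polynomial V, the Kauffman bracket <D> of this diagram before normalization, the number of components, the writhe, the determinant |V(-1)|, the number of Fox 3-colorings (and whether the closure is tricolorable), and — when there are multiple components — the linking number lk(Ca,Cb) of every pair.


V = -q^-4 + q^-3 + q^-1
<D> = A^-8 + 1 - A^4 (w = -4)
1 component over 4 crossings, w = -4
9 Fox colorings among 3^4, |V(-1)| = 3: tricolorable
why: the span of V is 3, forcing >= 3 crossings in any diagram


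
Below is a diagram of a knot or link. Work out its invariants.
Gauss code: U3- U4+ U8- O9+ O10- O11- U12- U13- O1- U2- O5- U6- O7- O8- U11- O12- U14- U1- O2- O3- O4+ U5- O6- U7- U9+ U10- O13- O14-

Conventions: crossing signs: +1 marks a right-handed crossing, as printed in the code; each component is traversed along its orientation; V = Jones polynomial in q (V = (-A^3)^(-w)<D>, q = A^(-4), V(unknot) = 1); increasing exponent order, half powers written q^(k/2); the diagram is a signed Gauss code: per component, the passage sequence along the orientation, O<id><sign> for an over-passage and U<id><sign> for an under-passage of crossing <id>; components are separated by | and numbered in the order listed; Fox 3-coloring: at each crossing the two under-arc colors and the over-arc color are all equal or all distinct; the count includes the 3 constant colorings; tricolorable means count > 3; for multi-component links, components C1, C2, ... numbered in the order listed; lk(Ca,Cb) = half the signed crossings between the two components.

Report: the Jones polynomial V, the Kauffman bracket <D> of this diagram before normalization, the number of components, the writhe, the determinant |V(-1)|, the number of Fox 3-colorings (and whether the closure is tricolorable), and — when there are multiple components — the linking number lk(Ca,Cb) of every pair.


V(q) = -q^-13 + q^-12 - q^-11 + q^-10 - q^-9 + q^-8 - q^-7 + q^-6 + q^-4
bracket: A^-14 + A^-6 - A^-2 + A^2 - A^6 + A^10 - A^14 + A^18 - A^22, w = -10
1 component, writhe -10, over 14 crossings
det 9, colorings 9 of 3^14 — tricolorable
observation: V spans 9 powers of q: at least 9 crossings in any diagram


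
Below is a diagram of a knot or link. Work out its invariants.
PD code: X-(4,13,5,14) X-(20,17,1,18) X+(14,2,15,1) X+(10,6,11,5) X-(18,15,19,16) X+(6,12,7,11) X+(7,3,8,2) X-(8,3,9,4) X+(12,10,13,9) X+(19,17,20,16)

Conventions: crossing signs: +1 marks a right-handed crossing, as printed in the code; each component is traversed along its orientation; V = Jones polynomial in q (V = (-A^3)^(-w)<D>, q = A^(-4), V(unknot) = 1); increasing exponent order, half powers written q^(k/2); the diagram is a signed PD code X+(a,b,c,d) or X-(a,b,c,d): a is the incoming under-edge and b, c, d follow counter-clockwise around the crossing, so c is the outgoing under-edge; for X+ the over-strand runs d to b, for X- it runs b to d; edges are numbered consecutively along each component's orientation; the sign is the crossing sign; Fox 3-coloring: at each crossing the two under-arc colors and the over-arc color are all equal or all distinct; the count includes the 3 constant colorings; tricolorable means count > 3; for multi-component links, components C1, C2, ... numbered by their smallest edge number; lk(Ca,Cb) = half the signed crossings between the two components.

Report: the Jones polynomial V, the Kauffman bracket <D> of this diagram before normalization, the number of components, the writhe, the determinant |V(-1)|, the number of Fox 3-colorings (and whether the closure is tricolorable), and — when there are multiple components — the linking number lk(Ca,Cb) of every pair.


Jones polynomial: V(q) = q + q^3 - q^4
<D> = -A^-10 + A^-6 + A^2; writhe +2
components 1, writhe +2 (10 crossings)
3-colorings: 9 of 3^10, det 3 — tricolorable
note: the span of V is 3, forcing >= 3 crossings in any diagram


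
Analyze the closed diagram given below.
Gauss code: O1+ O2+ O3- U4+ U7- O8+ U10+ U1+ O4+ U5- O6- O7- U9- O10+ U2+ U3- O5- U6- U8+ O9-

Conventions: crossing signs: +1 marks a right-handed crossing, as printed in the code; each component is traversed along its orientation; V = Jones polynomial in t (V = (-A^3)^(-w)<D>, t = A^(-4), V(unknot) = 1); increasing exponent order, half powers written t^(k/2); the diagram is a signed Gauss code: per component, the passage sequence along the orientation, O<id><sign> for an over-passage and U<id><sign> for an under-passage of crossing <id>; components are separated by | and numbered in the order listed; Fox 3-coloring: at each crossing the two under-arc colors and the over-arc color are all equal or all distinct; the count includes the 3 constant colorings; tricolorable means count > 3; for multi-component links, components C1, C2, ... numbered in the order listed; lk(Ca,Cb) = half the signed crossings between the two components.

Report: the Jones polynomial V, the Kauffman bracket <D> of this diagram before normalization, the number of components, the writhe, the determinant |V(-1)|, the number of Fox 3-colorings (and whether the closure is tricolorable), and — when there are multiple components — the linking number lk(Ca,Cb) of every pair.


Jones polynomial: V(t) = -t^-3 + 2t^-2 - 2t^-1 + 3 - 2t + 2t^2 - t^3
<D> = -A^-12 + 2A^-8 - 2A^-4 + 3 - 2A^4 + 2A^8 - A^12; writhe 0
components 1, writhe 0 (10 crossings)
3-colorings: 3 of 3^10, det 13 — not tricolorable
note: w = 0 (over 10 crossings) is diagram-only; (-A^3)^(0) removes it from V


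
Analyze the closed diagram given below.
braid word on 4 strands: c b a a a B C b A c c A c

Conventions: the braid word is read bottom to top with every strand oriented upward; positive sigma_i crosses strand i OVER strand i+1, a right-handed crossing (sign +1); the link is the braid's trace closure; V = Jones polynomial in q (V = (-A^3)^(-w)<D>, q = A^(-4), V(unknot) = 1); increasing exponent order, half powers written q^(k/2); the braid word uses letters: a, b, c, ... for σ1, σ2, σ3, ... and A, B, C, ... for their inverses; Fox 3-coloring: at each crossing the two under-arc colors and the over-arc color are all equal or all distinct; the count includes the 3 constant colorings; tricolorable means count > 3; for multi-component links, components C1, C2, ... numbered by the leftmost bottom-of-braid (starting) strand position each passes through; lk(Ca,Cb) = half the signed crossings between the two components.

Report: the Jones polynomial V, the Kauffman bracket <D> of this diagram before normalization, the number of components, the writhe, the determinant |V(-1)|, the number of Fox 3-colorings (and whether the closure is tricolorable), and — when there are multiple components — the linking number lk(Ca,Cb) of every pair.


V(q) = 1 - q + 3q^2 - 3q^3 + 3q^4 - 4q^5 + 3q^6 - 2q^7 + q^8
bracket: -A^-17 + 2A^-13 - 3A^-9 + 4A^-5 - 3A^-1 + 3A^3 - 3A^7 + A^11 - A^15, w = +5
1 component, writhe +5, over 13 crossings
det 21, colorings 9 of 3^13 — tricolorable
observation: w = +5 shifts under R1 moves; the (-A^3)^(-5) factor cancels that in V


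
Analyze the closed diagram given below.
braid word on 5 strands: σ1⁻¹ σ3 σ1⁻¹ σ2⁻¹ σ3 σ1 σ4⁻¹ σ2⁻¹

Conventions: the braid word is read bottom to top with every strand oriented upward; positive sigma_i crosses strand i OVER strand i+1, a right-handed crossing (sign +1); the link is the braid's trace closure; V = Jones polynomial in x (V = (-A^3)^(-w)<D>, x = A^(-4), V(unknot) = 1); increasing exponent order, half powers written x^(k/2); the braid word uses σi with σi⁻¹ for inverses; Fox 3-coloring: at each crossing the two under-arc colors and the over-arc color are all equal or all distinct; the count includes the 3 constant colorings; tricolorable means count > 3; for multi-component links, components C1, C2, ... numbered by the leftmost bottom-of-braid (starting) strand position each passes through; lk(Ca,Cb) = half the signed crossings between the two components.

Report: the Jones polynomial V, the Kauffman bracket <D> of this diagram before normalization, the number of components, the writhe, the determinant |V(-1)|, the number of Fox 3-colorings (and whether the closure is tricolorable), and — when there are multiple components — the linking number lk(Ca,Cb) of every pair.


Jones polynomial: V(x) = x^-4 - x^-3 + x^-2 - 2x^-1 + 2 - x + x^2
<D> = A^-14 - A^-10 + 2A^-6 - 2A^-2 + A^2 - A^6 + A^10; writhe -2
components 1, writhe -2 (8 crossings)
3-colorings: 9 of 3^8, det 9 — tricolorable
note: V spans 6 powers of x: at least 6 crossings in any diagram


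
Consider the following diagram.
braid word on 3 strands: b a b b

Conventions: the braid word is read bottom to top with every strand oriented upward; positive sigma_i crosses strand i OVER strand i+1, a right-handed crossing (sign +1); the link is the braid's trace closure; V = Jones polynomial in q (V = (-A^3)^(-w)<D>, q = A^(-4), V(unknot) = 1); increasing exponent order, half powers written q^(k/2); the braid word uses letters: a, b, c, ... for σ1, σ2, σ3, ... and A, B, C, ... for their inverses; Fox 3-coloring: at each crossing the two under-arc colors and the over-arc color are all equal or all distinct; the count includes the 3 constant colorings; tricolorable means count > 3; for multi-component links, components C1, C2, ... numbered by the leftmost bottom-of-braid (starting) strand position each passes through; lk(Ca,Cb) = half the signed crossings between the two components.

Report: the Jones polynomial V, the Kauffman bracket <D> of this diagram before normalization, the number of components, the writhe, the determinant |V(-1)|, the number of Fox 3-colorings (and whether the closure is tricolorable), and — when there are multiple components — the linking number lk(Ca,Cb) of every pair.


Jones polynomial: V(q) = q + q^3 - q^4
<D> = -A^-4 + 1 + A^8; writhe +4
components 1, writhe +4 (4 crossings)
3-colorings: 9 of 3^4, det 3 — tricolorable
note: w = +4 (over 4 crossings) is diagram-only; (-A^3)^(-4) removes it from V


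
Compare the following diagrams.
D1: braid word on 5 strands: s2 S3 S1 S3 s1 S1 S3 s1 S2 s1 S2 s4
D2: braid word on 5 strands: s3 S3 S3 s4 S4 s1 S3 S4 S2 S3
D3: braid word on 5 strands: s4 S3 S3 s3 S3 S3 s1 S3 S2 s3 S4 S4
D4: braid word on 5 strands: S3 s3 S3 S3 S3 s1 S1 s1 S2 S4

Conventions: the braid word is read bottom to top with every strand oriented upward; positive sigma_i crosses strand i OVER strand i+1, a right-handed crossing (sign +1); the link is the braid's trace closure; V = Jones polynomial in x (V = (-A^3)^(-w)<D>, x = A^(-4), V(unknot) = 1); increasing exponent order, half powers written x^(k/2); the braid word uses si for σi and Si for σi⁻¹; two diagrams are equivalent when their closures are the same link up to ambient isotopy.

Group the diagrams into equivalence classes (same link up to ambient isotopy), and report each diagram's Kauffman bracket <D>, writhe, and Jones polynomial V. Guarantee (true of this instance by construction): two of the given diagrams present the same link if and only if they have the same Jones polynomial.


equivalence classes: {D1, D2, D3, D4}
D1 (bracket A^-2 + A^6 - A^10; 12 crossings at w = -2): V = -x^-4 + x^-3 + x^-1
D2 (bracket A^-8 + 1 - A^4; 10 crossings at w = -4): V = -x^-4 + x^-3 + x^-1
V(D3) = -x^-4 + x^-3 + x^-1  (w -4, c 12, <D> = A^-8 + 1 - A^4)
V(D4) = -x^-4 + x^-3 + x^-1  [10 crossings, <D> = A^-8 + 1 - A^4, w = -4]
key observation: all 4 diagrams share one V(x), hence one class


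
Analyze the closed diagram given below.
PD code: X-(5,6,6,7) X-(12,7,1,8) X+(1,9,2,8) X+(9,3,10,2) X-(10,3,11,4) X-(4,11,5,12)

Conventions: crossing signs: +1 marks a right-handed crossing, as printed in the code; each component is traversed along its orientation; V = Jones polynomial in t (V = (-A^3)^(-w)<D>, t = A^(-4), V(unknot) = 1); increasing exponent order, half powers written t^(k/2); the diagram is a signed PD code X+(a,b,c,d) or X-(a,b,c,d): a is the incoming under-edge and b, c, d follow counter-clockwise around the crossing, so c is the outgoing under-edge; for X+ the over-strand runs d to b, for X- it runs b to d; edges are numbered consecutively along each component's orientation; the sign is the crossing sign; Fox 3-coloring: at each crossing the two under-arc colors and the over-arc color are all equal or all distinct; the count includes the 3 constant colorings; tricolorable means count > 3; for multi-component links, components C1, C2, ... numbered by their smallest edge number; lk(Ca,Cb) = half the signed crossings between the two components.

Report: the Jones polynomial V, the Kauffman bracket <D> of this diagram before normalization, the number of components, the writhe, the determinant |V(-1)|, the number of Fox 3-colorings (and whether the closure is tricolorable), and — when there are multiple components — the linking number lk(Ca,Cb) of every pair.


V(t) = 1
bracket: A^-6, w = -2
1 component, writhe -2, over 6 crossings
det 1, colorings 3 of 3^6 — not tricolorable
observation: w = -2 shifts under R1 moves; the (-A^3)^(2) factor cancels that in V


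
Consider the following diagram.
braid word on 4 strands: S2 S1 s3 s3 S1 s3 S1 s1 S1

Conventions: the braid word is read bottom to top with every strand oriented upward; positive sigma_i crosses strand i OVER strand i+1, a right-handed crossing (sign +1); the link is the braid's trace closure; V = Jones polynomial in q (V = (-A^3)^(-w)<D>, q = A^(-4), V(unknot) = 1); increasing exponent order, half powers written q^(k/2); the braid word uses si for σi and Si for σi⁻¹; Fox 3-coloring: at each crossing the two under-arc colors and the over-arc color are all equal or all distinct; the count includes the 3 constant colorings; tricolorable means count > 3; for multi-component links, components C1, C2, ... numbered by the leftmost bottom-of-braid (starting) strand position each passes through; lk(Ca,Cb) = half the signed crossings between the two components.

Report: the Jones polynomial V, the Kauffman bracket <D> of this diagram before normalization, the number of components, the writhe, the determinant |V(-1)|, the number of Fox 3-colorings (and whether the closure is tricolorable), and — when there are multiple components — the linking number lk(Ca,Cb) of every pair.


V = -q^-3 + q^-2 - q^-1 + 3 - q + q^2 - q^3
<D> = A^-15 - A^-11 + A^-7 - 3A^-3 + A - A^5 + A^9 (w = -1)
1 component over 9 crossings, w = -1
27 Fox colorings among 3^9, |V(-1)| = 9: tricolorable
why: V spans 6 powers of q: at least 6 crossings in any diagram


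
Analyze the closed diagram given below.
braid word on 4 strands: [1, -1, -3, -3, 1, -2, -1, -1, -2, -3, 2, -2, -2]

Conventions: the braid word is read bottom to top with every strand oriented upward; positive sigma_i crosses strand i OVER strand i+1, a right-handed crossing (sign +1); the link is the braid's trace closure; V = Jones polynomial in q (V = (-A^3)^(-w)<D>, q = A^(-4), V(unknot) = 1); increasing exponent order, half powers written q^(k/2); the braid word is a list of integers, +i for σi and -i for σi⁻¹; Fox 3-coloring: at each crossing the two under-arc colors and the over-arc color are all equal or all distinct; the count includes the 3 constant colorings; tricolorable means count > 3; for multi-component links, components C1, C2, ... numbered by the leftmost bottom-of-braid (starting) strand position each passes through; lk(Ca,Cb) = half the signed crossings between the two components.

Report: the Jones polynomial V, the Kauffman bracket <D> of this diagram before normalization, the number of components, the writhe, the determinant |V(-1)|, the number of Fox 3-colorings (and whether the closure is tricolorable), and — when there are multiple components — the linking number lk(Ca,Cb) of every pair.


Jones polynomial: V(q) = -q^-9 + q^-8 - 2q^-7 + 3q^-6 - 2q^-5 + 2q^-4 - q^-3 + q^-2
<D> = -A^-13 + A^-9 - 2A^-5 + 2A^-1 - 3A^3 + 2A^7 - A^11 + A^15; writhe -7
components 1, writhe -7 (13 crossings)
3-colorings: 3 of 3^13, det 13 — not tricolorable
note: det 13 = |V(-1)|; not divisible by 3, so not tricolorable


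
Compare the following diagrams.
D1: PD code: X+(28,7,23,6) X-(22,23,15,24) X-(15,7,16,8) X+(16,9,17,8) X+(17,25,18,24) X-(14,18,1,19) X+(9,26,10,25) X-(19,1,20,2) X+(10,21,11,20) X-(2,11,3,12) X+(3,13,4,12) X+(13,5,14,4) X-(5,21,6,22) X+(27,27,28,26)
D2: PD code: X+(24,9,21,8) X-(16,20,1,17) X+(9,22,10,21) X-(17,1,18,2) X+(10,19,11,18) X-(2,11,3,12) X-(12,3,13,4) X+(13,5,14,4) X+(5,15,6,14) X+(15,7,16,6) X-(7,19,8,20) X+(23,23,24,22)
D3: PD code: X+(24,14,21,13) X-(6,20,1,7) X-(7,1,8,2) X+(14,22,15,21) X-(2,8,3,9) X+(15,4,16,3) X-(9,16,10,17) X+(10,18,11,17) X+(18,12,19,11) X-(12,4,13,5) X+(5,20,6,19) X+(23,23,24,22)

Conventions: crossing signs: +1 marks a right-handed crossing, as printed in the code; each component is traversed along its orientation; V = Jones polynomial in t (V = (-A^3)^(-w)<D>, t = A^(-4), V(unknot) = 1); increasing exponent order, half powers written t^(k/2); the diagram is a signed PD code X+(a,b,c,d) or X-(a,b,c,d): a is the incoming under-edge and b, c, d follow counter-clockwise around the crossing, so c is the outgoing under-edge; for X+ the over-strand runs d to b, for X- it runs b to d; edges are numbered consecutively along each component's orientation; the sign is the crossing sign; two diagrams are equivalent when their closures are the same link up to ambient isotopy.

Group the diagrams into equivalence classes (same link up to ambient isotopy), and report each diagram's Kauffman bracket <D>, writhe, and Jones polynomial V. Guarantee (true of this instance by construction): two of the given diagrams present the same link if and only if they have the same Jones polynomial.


classes: {D1, D2, D3}
V(D1) = t^-2 + 2 + t^2  [14 crossings, <D> = A^-2 + 2A^6 + A^14, w = +2]
D2 (bracket A^-2 + 2A^6 + A^14; 12 crossings at w = +2): V = t^-2 + 2 + t^2
V(D3) = t^-2 + 2 + t^2  [12 crossings, <D> = A^-2 + 2A^6 + A^14, w = +2]
note: all 3 diagrams share one V(t), hence one class


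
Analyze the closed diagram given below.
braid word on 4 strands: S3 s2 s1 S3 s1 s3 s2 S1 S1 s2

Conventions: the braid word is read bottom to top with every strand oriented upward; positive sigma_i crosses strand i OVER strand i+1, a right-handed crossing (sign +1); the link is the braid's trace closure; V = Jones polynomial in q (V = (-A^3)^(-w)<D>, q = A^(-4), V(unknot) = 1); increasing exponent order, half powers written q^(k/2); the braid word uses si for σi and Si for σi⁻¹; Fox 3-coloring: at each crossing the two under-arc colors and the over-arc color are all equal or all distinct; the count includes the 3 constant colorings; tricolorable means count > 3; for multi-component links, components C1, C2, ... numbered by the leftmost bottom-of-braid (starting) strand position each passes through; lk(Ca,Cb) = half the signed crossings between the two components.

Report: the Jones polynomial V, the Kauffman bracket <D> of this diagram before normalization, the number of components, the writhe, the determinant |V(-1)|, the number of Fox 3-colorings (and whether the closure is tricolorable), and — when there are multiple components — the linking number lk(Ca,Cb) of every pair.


V = -2q^(1/2) + q^(3/2) - 2q^(5/2) + q^(7/2) - q^(9/2) + q^(11/2)
<D> = A^-16 - A^-12 + A^-8 - 2A^-4 + 1 - 2A^4 (w = +2)
2 components over 10 crossings, w = +2
lk(C1,C2): 0
3 Fox colorings among 3^10, |V(-1)| = 8: not tricolorable
why: |V(-1)| = 8: so not tricolorable, since 3 does not divide 8


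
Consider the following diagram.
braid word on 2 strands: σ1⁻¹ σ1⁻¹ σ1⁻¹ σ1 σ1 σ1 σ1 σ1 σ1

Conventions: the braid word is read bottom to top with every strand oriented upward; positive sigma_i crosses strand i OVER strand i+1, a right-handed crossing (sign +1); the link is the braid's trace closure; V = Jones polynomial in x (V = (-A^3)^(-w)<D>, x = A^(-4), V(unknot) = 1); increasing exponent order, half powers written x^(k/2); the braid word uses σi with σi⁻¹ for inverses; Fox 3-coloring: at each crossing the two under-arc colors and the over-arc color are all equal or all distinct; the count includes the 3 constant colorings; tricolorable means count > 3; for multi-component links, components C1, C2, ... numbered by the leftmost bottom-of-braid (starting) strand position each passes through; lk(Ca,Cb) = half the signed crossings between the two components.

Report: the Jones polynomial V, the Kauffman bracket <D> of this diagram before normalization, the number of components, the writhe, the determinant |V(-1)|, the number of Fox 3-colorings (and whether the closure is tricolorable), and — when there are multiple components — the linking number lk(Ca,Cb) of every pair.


V(x) = x + x^3 - x^4
bracket: A^-7 - A^-3 - A^5, w = +3
1 component, writhe +3, over 9 crossings
det 3, colorings 9 of 3^9 — tricolorable
observation: a (2,3) torus form — a single generator 3 times


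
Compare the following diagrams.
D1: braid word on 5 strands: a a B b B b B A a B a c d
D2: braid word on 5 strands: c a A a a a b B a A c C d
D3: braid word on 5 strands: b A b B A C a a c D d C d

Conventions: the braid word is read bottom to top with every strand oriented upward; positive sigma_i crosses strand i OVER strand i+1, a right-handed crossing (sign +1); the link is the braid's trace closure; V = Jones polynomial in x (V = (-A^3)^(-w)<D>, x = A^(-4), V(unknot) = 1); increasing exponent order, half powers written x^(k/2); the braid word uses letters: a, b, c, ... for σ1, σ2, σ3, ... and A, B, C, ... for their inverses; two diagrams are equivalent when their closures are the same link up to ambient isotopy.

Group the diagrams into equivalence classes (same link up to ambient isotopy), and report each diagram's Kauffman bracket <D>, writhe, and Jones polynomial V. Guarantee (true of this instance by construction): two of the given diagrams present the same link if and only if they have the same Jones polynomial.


classes: {D1} | {D2} | {D3}
V(D1) = -x^(-3/2) - 2x^(1/2) + x^(3/2) - x^(5/2) + x^(7/2)  [13 crossings, <D> = -A^-5 + A^-1 - A^3 + 2A^7 + A^15, w = +3]
D2 (bracket -A^-3 + A^5 + A^9 + A^13; 13 crossings at w = +5): V = -x^(1/2) - x^(3/2) - x^(5/2) + x^(9/2)
V(D3) = -x^(-1/2) - x^(1/2)  [13 crossings, <D> = A + A^5, w = +1]
note: comparing 3 Jones polynomials yields 3 groups


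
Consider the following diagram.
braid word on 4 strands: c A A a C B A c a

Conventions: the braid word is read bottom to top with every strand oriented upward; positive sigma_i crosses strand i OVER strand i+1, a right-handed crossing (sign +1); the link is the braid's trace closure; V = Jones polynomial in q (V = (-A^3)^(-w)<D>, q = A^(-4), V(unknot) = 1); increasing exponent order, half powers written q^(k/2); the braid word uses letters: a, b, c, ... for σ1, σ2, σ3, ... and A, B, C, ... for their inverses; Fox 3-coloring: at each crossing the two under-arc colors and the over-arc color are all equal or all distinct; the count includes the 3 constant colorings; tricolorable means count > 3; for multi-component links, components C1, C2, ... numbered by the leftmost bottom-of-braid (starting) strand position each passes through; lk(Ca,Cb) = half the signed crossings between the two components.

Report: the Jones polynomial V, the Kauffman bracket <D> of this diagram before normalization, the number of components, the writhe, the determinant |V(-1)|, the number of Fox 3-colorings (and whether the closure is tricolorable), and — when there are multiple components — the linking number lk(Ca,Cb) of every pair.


V = 1
<D> = -A^-3 (w = -1)
1 component over 9 crossings, w = -1
3 Fox colorings among 3^9, |V(-1)| = 1: not tricolorable
why: the word shrinks to σ3 σ1⁻¹ σ3⁻¹ σ2⁻¹ σ1⁻¹ σ3 σ1 after cancelling


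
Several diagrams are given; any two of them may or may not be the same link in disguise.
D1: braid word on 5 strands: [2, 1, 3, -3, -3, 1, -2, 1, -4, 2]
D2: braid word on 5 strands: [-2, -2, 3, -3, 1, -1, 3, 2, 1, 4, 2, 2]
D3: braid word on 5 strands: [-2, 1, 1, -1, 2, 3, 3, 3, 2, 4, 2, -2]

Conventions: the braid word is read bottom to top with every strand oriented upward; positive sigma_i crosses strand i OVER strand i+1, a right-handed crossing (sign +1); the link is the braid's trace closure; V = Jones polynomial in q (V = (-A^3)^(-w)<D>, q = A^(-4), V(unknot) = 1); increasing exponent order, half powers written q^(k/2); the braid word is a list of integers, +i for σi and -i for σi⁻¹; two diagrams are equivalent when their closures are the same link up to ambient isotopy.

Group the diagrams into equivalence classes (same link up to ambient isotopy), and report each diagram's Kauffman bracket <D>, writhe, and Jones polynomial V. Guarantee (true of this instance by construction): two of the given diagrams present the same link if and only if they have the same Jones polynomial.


grouping into links: {D1} | {D2} | {D3}
V(D1) = q - q^2 + 2q^3 - q^4 + q^5 - q^6  (w +2, c 10, <D> = -A^-18 + A^-14 - A^-10 + 2A^-6 - A^-2 + A^2)
D2 (bracket A^12; 12 crossings at w = +4): V = 1
V(D3) = q + q^3 - q^4  [12 crossings, <D> = -A^2 + A^6 + A^14, w = +6]
why: 3 values of V(q) split the 3 diagrams


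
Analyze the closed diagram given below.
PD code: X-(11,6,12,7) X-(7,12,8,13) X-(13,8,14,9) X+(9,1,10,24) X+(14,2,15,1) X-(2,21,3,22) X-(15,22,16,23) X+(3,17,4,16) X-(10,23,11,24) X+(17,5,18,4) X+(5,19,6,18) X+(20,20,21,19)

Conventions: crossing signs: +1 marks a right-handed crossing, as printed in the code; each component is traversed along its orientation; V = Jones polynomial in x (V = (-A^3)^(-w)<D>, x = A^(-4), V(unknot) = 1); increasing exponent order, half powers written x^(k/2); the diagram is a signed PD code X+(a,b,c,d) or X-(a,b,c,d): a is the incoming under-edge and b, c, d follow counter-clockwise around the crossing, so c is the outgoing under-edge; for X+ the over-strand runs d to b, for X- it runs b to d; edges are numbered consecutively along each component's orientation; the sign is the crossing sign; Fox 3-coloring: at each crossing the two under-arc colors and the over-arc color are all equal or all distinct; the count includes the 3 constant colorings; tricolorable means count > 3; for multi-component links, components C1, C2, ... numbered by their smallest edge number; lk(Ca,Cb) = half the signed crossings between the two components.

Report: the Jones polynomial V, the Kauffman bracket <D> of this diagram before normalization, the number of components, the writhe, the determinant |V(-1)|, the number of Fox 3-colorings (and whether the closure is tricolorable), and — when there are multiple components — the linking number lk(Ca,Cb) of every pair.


V = -x^-3 + x^-2 - x^-1 + 3 - x + x^2 - x^3
<D> = -A^-12 + A^-8 - A^-4 + 3 - A^4 + A^8 - A^12 (w = 0)
1 component over 12 crossings, w = 0
27 Fox colorings among 3^12, |V(-1)| = 9: tricolorable
why: V spans 6 powers of x: at least 6 crossings in any diagram


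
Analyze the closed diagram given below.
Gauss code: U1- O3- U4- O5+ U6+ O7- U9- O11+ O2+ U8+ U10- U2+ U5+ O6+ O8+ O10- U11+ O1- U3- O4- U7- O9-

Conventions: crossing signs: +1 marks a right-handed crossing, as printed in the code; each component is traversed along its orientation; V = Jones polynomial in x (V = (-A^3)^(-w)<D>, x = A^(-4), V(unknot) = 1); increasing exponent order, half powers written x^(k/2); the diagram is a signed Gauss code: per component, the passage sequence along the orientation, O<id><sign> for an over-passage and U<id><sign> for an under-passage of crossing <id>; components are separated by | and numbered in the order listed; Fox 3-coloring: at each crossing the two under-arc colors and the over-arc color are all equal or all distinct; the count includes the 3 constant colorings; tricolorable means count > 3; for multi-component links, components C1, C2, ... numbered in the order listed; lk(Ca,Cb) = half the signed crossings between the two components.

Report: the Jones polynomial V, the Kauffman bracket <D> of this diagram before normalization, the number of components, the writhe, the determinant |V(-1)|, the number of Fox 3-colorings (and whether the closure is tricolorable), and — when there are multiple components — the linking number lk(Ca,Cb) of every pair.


Jones polynomial: V(x) = -x^-6 + 2x^-5 - 4x^-4 + 5x^-3 - 4x^-2 + 5x^-1 - 3 + 2x - x^2
<D> = A^-11 - 2A^-7 + 3A^-3 - 5A + 4A^5 - 5A^9 + 4A^13 - 2A^17 + A^21; writhe -1
components 1, writhe -1 (11 crossings)
3-colorings: 9 of 3^11, det 27 — tricolorable
note: the span of V is 8, forcing >= 8 crossings in any diagram


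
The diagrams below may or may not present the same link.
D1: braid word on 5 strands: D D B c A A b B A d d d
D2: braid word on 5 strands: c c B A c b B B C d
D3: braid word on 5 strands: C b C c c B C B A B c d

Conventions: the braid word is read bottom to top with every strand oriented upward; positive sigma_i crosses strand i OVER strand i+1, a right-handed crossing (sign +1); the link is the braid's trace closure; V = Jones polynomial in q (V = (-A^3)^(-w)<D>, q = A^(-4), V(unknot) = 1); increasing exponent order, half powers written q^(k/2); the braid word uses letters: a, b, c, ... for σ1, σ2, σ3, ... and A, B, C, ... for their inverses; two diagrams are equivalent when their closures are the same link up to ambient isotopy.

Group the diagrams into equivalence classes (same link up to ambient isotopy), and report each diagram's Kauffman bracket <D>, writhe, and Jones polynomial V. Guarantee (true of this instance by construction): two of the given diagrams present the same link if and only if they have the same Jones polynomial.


equivalence classes: {D1} | {D2} | {D3}
D1 (bracket A^-2 + A^6 - A^10; 12 crossings at w = -2): V = -q^-4 + q^-3 + q^-1
V(D2) = q^-2 - q^-1 + 1 - q + q^2  [10 crossings, <D> = A^-8 - A^-4 + 1 - A^4 + A^8, w = 0]
V(D3) = 1  (w -2, c 12, <D> = A^-6)
observation: 3 values of V(q) split the 3 diagrams


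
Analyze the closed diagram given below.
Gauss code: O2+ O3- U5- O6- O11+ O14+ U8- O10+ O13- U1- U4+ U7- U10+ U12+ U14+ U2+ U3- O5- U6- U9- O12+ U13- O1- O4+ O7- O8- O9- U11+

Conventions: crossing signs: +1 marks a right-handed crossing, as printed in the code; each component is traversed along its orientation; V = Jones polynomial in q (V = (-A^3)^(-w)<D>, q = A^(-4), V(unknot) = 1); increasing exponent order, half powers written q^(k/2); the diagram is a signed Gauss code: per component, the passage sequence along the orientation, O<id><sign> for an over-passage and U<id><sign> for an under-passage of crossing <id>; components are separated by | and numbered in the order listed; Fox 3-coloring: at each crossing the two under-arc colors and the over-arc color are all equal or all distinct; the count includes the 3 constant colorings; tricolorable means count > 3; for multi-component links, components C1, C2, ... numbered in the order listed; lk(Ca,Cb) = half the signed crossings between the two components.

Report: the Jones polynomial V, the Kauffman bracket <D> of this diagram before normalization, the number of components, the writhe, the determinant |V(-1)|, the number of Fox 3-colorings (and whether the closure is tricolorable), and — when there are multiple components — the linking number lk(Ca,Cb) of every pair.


Jones polynomial: V(q) = -q^-4 + q^-3 + q^-1
<D> = A^-2 + A^6 - A^10; writhe -2
components 1, writhe -2 (14 crossings)
3-colorings: 9 of 3^14, det 3 — tricolorable
note: V spans 3 powers of q: at least 3 crossings in any diagram


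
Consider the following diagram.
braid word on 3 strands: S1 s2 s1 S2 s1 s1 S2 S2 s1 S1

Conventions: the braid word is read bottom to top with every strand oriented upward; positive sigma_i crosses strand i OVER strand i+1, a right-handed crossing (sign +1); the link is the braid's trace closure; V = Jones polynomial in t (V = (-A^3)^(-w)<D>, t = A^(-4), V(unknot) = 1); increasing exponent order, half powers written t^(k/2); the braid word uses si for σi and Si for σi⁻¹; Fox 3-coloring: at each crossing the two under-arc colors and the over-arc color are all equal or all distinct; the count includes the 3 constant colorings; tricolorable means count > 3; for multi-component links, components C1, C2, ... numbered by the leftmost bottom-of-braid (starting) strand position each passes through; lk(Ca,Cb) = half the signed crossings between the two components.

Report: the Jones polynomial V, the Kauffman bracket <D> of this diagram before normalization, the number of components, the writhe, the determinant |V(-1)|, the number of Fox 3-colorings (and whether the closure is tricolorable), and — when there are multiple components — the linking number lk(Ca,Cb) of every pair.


V(t) = -t^-3 + 2t^-2 - 2t^-1 + 3 - 2t + 2t^2 - t^3
bracket: -A^-12 + 2A^-8 - 2A^-4 + 3 - 2A^4 + 2A^8 - A^12, w = 0
1 component, writhe 0, over 10 crossings
det 13, colorings 3 of 3^10 — not tricolorable
observation: w = 0 (over 10 crossings) is diagram-only; (-A^3)^(0) removes it from V


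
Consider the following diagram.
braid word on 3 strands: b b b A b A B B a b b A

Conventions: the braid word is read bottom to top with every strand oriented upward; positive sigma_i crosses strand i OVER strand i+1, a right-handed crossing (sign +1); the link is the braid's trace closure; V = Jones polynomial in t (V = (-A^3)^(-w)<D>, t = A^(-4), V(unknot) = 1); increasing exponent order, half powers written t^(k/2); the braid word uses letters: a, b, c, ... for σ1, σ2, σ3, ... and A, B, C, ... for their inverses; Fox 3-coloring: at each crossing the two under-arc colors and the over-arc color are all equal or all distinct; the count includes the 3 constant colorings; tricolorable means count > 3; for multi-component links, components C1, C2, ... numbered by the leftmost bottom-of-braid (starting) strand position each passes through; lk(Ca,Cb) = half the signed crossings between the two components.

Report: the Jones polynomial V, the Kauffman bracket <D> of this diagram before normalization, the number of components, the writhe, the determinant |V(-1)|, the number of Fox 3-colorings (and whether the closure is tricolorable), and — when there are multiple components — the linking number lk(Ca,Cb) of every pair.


Jones polynomial: V(t) = t^-3 - 3t^-2 + 6t^-1 - 8 + 11t - 12t^2 + 11t^3 - 9t^4 + 6t^5 - 3t^6 + t^7
<D> = A^-22 - 3A^-18 + 6A^-14 - 9A^-10 + 11A^-6 - 12A^-2 + 11A^2 - 8A^6 + 6A^10 - 3A^14 + A^18; writhe +2
components 1, writhe +2 (12 crossings)
3-colorings: 3 of 3^12, det 71 — not tricolorable
note: the span of V is 10, forcing >= 10 crossings in any diagram


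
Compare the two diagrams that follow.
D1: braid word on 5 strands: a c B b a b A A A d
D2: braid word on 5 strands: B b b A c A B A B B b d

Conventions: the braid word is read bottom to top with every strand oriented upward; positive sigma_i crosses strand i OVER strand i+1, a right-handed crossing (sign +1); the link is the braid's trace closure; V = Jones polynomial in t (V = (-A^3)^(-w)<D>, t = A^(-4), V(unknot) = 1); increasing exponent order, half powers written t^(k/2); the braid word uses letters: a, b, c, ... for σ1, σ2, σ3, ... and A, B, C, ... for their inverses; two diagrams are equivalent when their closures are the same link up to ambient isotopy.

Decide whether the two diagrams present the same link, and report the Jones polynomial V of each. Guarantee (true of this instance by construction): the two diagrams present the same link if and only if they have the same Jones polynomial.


equivalent: no
D1 (bracket A^6; 10 crossings at w = +2): V = 1
V(D2) = -t^-4 + t^-3 + t^-1  [12 crossings, <D> = A^-2 + A^6 - A^10, w = -2]
observation: 2 values of V(t) split the 2 diagrams


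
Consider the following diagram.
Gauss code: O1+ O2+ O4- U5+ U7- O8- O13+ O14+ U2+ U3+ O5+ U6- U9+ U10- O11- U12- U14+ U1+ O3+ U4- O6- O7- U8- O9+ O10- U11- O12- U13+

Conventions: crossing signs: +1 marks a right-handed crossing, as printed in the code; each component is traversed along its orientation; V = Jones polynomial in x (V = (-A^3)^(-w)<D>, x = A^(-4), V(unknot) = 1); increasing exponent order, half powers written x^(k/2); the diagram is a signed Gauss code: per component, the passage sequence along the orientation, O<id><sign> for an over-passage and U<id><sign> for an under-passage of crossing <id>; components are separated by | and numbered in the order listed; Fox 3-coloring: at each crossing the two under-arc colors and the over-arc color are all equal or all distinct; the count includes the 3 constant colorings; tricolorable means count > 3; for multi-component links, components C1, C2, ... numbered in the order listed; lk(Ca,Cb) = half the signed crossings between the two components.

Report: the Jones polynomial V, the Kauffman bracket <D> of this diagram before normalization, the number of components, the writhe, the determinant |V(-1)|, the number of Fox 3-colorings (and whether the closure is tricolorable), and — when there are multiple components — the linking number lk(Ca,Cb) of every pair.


V(x) = -x^-3 + x^-2 - x^-1 + 3 - x + x^2 - x^3
bracket: -A^-12 + A^-8 - A^-4 + 3 - A^4 + A^8 - A^12, w = 0
1 component, writhe 0, over 14 crossings
det 9, colorings 27 of 3^14 — tricolorable
observation: V is palindromic (span 6, det 9): x -> 1/x fixes it; necessary, not sufficient, for amphichirality


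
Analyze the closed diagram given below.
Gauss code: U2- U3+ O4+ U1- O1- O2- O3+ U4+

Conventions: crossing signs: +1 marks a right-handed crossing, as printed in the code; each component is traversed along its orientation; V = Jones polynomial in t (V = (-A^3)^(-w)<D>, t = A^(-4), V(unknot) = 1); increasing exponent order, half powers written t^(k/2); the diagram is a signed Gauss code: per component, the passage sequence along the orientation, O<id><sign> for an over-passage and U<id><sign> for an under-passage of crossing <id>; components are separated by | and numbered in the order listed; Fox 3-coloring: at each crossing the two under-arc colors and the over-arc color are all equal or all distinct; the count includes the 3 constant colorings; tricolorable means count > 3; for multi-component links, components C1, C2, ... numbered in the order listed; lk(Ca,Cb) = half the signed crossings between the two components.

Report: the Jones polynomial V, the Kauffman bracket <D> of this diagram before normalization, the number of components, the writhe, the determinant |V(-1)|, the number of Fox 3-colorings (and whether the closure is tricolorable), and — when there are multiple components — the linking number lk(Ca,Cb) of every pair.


Jones polynomial: V(t) = 1
<D> = 1; writhe 0
components 1, writhe 0 (4 crossings)
3-colorings: 3 of 3^4, det 1 — not tricolorable
note: w = 0 (over 4 crossings) is diagram-only; (-A^3)^(0) removes it from V
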